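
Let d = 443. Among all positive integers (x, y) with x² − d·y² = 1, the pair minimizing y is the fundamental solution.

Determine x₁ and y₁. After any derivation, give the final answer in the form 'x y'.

√443 = [21; 21,42, …], period ℓ=2 (even) → k=1
a_0=21:  p_0=21·1+0=21,  q_0=21·0+1=1
a_1=21:  p_1=21·21+1=442,  q_1=21·1+0=21
fundamental: x₁=442, y₁=21  (since 195364 − 443·441 = 1)

442 21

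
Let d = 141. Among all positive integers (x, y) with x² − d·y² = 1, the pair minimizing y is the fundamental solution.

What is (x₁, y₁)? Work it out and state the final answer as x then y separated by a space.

[11; 1,6,1,22] for √141; ℓ=4 ⇒ convergent index 3
i=0: a=11 ⇒ p=11, q=1
…
i=2: a=6 ⇒ p=83, q=7
i=3: a=1 ⇒ p=95, q=8
(x₁, y₁) = (95, 8);  95² − 141·8² = 1 ✓

95 8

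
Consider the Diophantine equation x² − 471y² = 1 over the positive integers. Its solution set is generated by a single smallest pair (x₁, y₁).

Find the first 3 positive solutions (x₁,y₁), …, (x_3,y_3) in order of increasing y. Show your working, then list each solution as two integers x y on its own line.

7838695 361188
122890278606049 5662485139320
1926598824915678693415 88772987898323613612

[21; 1,2,2,1,3,…,2,1,42] for √471; ℓ=14 ⇒ convergent index 13
i=0: a=21 ⇒ p=21, q=1
…
i=2: a=2 ⇒ p=65, q=3
i=3: a=2 ⇒ p=152, q=7
…
i=9: a=3 ⇒ p=644804, q=29711
…
i=12: a=2 ⇒ p=5506953, q=253747
i=13: a=1 ⇒ p=7838695, q=361188
(x₁, y₁) = (7838695, 361188);  7838695² − 471·361188² = 1 ✓
k=2:  x_2 = 7838695·7838695+471·361188·361188 = 122890278606049,  y_2 = 7838695·361188+361188·7838695 = 5662485139320
k=3:  x_3 = 7838695·122890278606049+471·361188·5662485139320 = 1926598824915678693415,  y_3 = 7838695·5662485139320+361188·122890278606049 = 88772987898323613612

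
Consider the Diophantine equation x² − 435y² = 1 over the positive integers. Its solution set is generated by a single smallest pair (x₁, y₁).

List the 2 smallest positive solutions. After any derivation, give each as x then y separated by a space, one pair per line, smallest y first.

√435 = [20; 1,5,1,40, …], period ℓ=4 (even) → k=3
i=0: a=20 ⇒ p=20, q=1
…
i=2: a=5 ⇒ p=125, q=6
i=3: a=1 ⇒ p=146, q=7
fundamental: x₁=146, y₁=7  (since 21316 − 435·49 = 1)
(146+7√435)^2 = 42631 + 2044√435

146 7
42631 2044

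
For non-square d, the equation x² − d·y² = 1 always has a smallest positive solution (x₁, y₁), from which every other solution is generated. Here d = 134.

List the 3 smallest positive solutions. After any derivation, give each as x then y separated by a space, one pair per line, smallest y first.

√134 = [11; 1,1,2,1,3,…,1,1,22, …], period ℓ=14 (even) → k=13
k=0  a_k=11  p_k/q_k = 11/1
k=1  a_k=1  p_k/q_k = 12/1
…
k=3  a_k=2  p_k/q_k = 58/5
k=4  a_k=1  p_k/q_k = 81/7
k=5  a_k=3  p_k/q_k = 301/26
k=6  a_k=1  p_k/q_k = 382/33
k=7  a_k=10  p_k/q_k = 4121/356
…
k=9  a_k=3  p_k/q_k = 17630/1523
k=10  a_k=1  p_k/q_k = 22133/1912
…
k=12  a_k=1  p_k/q_k = 84029/7259
k=13  a_k=1  p_k/q_k = 145925/12606
(x₁, y₁) = (145925, 12606);  145925² − 134·12606² = 1 ✓
(x_2, y_2) = (145925·145925 + 134·12606·12606, 145925·12606 + 12606·145925) = (42588211249, 3679061100)
(x_3, y_3) = (145925·42588211249 + 134·12606·3679061100, 145925·3679061100 + 12606·42588211249) = (12429369452874725, 1073733982022394)

145925 12606
42588211249 3679061100
12429369452874725 1073733982022394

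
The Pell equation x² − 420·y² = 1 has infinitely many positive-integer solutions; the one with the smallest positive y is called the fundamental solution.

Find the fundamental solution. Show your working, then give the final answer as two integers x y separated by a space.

41 2

√420 → a₀=20, period (2,40); ℓ=2 even so k=1
i=0: a=20 ⇒ p=20, q=1
i=1: a=2 ⇒ p=41, q=2
(x₁, y₁) = (41, 2);  41² − 420·2² = 1 ✓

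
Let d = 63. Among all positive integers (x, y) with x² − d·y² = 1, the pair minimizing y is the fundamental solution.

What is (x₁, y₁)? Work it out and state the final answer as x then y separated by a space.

√63 = [7; 1,14, …], period ℓ=2 (even) → k=1
step 0: (7, 1)  from 7·(1,0) + (0,1)
step 1: (8, 1)  from 1·(7,1) + (1,0)
fundamental: x₁=8, y₁=1  (since 64 − 63·1 = 1)

8 1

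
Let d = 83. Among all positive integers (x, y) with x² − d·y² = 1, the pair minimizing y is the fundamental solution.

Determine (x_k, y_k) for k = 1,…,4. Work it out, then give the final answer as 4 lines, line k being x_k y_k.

82 9
13447 1476
2205226 242055
361643617 39695544

d=83: √d = [9; 9,18] (ℓ=2, even), read p_1/q_1
a_0=9:  p_0=9·1+0=9,  q_0=9·0+1=1
a_1=9:  p_1=9·9+1=82,  q_1=9·1+0=9
→ (82, 9).  Check: 82²=6724, 83·9²=6723, difference 1.
n=2: (82,9)∘(82,9) = (82·82+83·9·9, 82·9+9·82) = (13447,1476)
n=3: (13447,1476)∘(82,9) = (82·13447+83·9·1476, 82·1476+9·13447) = (2205226,242055)
n=4: (2205226,242055)∘(82,9) = (82·2205226+83·9·242055, 82·242055+9·2205226) = (361643617,39695544)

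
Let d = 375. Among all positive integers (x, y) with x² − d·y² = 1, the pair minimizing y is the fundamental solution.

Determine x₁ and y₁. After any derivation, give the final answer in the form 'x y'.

[19; 2,1,2,1,5,1,2,1,2,38] for √375; ℓ=10 ⇒ convergent index 9
step 0: (19, 1)  from 19·(1,0) + (0,1)
step 1: (39, 2)  from 2·(19,1) + (1,0)
…
step 6: (1433, 74)  from 1·(1220,63) + (213,11)
…
step 8: (5519, 285)  from 1·(4086,211) + (1433,74)
step 9: (15124, 781)  from 2·(5519,285) + (4086,211)
(x₁, y₁) = (15124, 781);  15124² − 375·781² = 1 ✓

15124 781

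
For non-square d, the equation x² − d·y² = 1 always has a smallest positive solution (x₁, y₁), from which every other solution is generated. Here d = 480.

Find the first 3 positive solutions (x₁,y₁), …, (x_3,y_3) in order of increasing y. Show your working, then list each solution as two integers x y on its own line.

√480 → a₀=21, period (1,9,1,42); ℓ=4 even so k=3
a_0=21:  p_0=21·1+0=21,  q_0=21·0+1=1
…
a_2=9:  p_2=9·22+21=219,  q_2=9·1+1=10
a_3=1:  p_3=1·219+22=241,  q_3=1·10+1=11
(x₁, y₁) = (241, 11);  241² − 480·11² = 1 ✓
n=2: (241,11)∘(241,11) = (241·241+480·11·11, 241·11+11·241) = (116161,5302)
n=3: (116161,5302)∘(241,11) = (241·116161+480·11·5302, 241·5302+11·116161) = (55989361,2555553)

241 11
116161 5302
55989361 2555553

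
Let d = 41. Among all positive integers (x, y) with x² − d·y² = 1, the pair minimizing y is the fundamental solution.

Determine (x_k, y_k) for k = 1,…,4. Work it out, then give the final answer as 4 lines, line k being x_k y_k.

2049 320
8396801 1311360
34410088449 5373952960
141012534067201 22022457918720

[6; 2,2,12] for √41; ℓ=3 ⇒ convergent index 5
k=0  a_k=6  p_k/q_k = 6/1
…
k=3  a_k=12  p_k/q_k = 397/62
k=4  a_k=2  p_k/q_k = 826/129
k=5  a_k=2  p_k/q_k = 2049/320
→ (2049, 320).  Check: 2049²=4198401, 41·320²=4198400, difference 1.
k=2:  x_2 = 2049·2049+41·320·320 = 8396801,  y_2 = 2049·320+320·2049 = 1311360
k=3:  x_3 = 2049·8396801+41·320·1311360 = 34410088449,  y_3 = 2049·1311360+320·8396801 = 5373952960
k=4:  x_4 = 2049·34410088449+41·320·5373952960 = 141012534067201,  y_4 = 2049·5373952960+320·34410088449 = 22022457918720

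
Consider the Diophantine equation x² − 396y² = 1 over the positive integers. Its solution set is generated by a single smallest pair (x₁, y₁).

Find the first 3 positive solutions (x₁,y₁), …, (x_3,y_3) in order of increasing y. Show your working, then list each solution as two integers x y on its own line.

√396 → a₀=19, period (1,8,1,38); ℓ=4 even so k=3
step 0: (19, 1)  from 19·(1,0) + (0,1)
…
step 2: (179, 9)  from 8·(20,1) + (19,1)
step 3: (199, 10)  from 1·(179,9) + (20,1)
→ (199, 10).  Check: 199²=39601, 396·10²=39600, difference 1.
(x_2, y_2) = (199·199 + 396·10·10, 199·10 + 10·199) = (79201, 3980)
(x_3, y_3) = (199·79201 + 396·10·3980, 199·3980 + 10·79201) = (31521799, 1584030)

199 10
79201 3980
31521799 1584030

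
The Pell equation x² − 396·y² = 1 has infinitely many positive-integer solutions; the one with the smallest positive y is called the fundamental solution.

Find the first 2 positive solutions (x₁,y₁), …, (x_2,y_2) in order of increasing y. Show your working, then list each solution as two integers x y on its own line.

199 10
79201 3980

[19; 1,8,1,38] for √396; ℓ=4 ⇒ convergent index 3
k=0  a_k=19  p_k/q_k = 19/1
…
k=2  a_k=8  p_k/q_k = 179/9
k=3  a_k=1  p_k/q_k = 199/10
(x₁, y₁) = (199, 10);  199² − 396·10² = 1 ✓
(199+10√396)^2 = 79201 + 3980√396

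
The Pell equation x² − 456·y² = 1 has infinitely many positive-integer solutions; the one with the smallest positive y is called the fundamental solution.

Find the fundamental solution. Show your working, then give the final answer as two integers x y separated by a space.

1025 48

[21; 2,1,4,1,2,42] for √456; ℓ=6 ⇒ convergent index 5
a_0=21:  p_0=21·1+0=21,  q_0=21·0+1=1
…
a_2=1:  p_2=1·43+21=64,  q_2=1·2+1=3
a_3=4:  p_3=4·64+43=299,  q_3=4·3+2=14
a_4=1:  p_4=1·299+64=363,  q_4=1·14+3=17
a_5=2:  p_5=2·363+299=1025,  q_5=2·17+14=48
(x₁, y₁) = (1025, 48);  1025² − 456·48² = 1 ✓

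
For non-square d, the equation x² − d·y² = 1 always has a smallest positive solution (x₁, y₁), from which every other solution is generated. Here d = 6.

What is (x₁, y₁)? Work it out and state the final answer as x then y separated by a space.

5 2

√6 → a₀=2, period (2,4); ℓ=2 even so k=1
k=0  a_k=2  p_k/q_k = 2/1
k=1  a_k=2  p_k/q_k = 5/2
fundamental: x₁=5, y₁=2  (since 25 − 6·4 = 1)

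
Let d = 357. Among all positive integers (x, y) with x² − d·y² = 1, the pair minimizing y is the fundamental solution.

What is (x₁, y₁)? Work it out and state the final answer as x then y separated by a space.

[18; 1,8,2,8,1,36] for √357; ℓ=6 ⇒ convergent index 5
i=0: a=18 ⇒ p=18, q=1
i=1: a=1 ⇒ p=19, q=1
…
i=3: a=2 ⇒ p=359, q=19
i=4: a=8 ⇒ p=3042, q=161
i=5: a=1 ⇒ p=3401, q=180
→ (3401, 180).  Check: 3401²=11566801, 357·180²=11566800, difference 1.

3401 180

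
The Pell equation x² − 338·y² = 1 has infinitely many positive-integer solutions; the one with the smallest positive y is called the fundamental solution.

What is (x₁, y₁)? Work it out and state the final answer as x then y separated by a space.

√338 → a₀=18, period (2,1,1,2,36); ℓ=5 odd so k=9
k=0  a_k=18  p_k/q_k = 18/1
k=1  a_k=2  p_k/q_k = 37/2
k=2  a_k=1  p_k/q_k = 55/3
k=3  a_k=1  p_k/q_k = 92/5
k=4  a_k=2  p_k/q_k = 239/13
…
k=6  a_k=2  p_k/q_k = 17631/959
k=7  a_k=1  p_k/q_k = 26327/1432
k=8  a_k=1  p_k/q_k = 43958/2391
k=9  a_k=2  p_k/q_k = 114243/6214
fundamental: x₁=114243, y₁=6214  (since 13051463049 − 338·38613796 = 1)

114243 6214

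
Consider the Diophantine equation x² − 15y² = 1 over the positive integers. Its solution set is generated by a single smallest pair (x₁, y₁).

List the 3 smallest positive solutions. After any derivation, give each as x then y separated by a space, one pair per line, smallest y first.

4 1
31 8
244 63

√15 = [3; 1,6, …], period ℓ=2 (even) → k=1
step 0: (3, 1)  from 3·(1,0) + (0,1)
step 1: (4, 1)  from 1·(3,1) + (1,0)
→ (4, 1).  Check: 4²=16, 15·1²=15, difference 1.
k=2:  x_2 = 4·4+15·1·1 = 31,  y_2 = 4·1+1·4 = 8
k=3:  x_3 = 4·31+15·1·8 = 244,  y_3 = 4·8+1·31 = 63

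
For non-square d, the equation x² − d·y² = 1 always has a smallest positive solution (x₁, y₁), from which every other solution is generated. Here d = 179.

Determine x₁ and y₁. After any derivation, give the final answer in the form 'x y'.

[13; 2,1,1,1,3,…,1,2,26] for √179; ℓ=14 ⇒ convergent index 13
k=0  a_k=13  p_k/q_k = 13/1
…
k=2  a_k=1  p_k/q_k = 40/3
k=3  a_k=1  p_k/q_k = 67/5
k=4  a_k=1  p_k/q_k = 107/8
k=5  a_k=3  p_k/q_k = 388/29
k=6  a_k=5  p_k/q_k = 2047/153
…
k=8  a_k=5  p_k/q_k = 137042/10243
k=9  a_k=3  p_k/q_k = 438125/32747
k=10  a_k=1  p_k/q_k = 575167/42990
k=11  a_k=1  p_k/q_k = 1013292/75737
k=12  a_k=1  p_k/q_k = 1588459/118727
k=13  a_k=2  p_k/q_k = 4190210/313191
fundamental: x₁=4190210, y₁=313191  (since 17557859844100 − 179·98088602481 = 1)

4190210 313191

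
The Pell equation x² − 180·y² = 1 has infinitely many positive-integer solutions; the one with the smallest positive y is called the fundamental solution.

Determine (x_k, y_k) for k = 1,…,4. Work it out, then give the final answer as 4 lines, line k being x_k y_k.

161 12
51841 3864
16692641 1244196
5374978561 400627248

[13; 2,2,2,26] for √180; ℓ=4 ⇒ convergent index 3
k=0  a_k=13  p_k/q_k = 13/1
…
k=2  a_k=2  p_k/q_k = 67/5
k=3  a_k=2  p_k/q_k = 161/12
(x₁, y₁) = (161, 12);  161² − 180·12² = 1 ✓
n=2: (161,12)∘(161,12) = (161·161+180·12·12, 161·12+12·161) = (51841,3864)
n=3: (51841,3864)∘(161,12) = (161·51841+180·12·3864, 161·3864+12·51841) = (16692641,1244196)
n=4: (16692641,1244196)∘(161,12) = (161·16692641+180·12·1244196, 161·1244196+12·16692641) = (5374978561,400627248)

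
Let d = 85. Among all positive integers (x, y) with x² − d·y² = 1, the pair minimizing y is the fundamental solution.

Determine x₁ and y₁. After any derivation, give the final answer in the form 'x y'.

285769 30996

√85 = [9; 4,1,1,4,18, …], period ℓ=5 (odd) → k=9
step 0: (9, 1)  from 9·(1,0) + (0,1)
…
step 2: (46, 5)  from 1·(37,4) + (9,1)
step 3: (83, 9)  from 1·(46,5) + (37,4)
step 4: (378, 41)  from 4·(83,9) + (46,5)
…
step 6: (27926, 3029)  from 4·(6887,747) + (378,41)
…
step 8: (62739, 6805)  from 1·(34813,3776) + (27926,3029)
step 9: (285769, 30996)  from 4·(62739,6805) + (34813,3776)
→ (285769, 30996).  Check: 285769²=81663921361, 85·30996²=81663921360, difference 1.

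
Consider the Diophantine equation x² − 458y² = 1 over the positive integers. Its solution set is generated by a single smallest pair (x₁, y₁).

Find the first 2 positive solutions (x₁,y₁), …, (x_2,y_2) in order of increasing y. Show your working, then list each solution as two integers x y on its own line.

22899 1070
1048728401 49003860

d=458: √d = [21; 2,2,42] (ℓ=3, odd), read p_5/q_5
k=0  a_k=21  p_k/q_k = 21/1
…
k=4  a_k=2  p_k/q_k = 9181/429
k=5  a_k=2  p_k/q_k = 22899/1070
→ (22899, 1070).  Check: 22899²=524364201, 458·1070²=524364200, difference 1.
(22899+1070√458)^2 = 1048728401 + 49003860√458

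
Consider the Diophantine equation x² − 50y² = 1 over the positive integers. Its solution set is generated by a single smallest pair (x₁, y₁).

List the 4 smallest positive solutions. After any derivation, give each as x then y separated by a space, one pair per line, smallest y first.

99 14
19601 2772
3880899 548842
768398401 108667944

√50 → a₀=7, period (14); ℓ=1 odd so k=1
k=0  a_k=7  p_k/q_k = 7/1
k=1  a_k=14  p_k/q_k = 99/14
→ (99, 14).  Check: 99²=9801, 50·14²=9800, difference 1.
k=2:  x_2 = 99·99+50·14·14 = 19601,  y_2 = 99·14+14·99 = 2772
k=3:  x_3 = 99·19601+50·14·2772 = 3880899,  y_3 = 99·2772+14·19601 = 548842
k=4:  x_4 = 99·3880899+50·14·548842 = 768398401,  y_4 = 99·548842+14·3880899 = 108667944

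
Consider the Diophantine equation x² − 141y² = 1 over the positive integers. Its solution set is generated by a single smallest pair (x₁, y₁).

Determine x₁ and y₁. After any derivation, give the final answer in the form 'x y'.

√141 = [11; 1,6,1,22, …], period ℓ=4 (even) → k=3
i=0: a=11 ⇒ p=11, q=1
…
i=2: a=6 ⇒ p=83, q=7
i=3: a=1 ⇒ p=95, q=8
(x₁, y₁) = (95, 8);  95² − 141·8² = 1 ✓

95 8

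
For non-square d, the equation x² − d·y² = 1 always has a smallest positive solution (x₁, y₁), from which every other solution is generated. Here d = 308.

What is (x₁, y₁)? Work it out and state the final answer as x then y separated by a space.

351 20

√308 → a₀=17, period (1,1,4,1,1,34); ℓ=6 even so k=5
step 0: (17, 1)  from 17·(1,0) + (0,1)
…
step 4: (193, 11)  from 1·(158,9) + (35,2)
step 5: (351, 20)  from 1·(193,11) + (158,9)
→ (351, 20).  Check: 351²=123201, 308·20²=123200, difference 1.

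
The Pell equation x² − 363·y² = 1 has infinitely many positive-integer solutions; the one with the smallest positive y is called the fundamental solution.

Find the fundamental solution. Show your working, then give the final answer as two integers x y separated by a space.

362 19

√363 = [19; 19,38, …], period ℓ=2 (even) → k=1
step 0: (19, 1)  from 19·(1,0) + (0,1)
step 1: (362, 19)  from 19·(19,1) + (1,0)
→ (362, 19).  Check: 362²=131044, 363·19²=131043, difference 1.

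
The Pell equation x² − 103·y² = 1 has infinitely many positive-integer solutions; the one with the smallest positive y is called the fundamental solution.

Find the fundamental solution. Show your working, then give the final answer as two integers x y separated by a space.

d=103: √d = [10; 6,1,2,1,1,9,1,1,2,1,6,20] (ℓ=12, even), read p_11/q_11
i=0: a=10 ⇒ p=10, q=1
…
i=6: a=9 ⇒ p=4567, q=450
…
i=10: a=1 ⇒ p=33877, q=3338
i=11: a=6 ⇒ p=227528, q=22419
→ (227528, 22419).  Check: 227528²=51768990784, 103·22419²=51768990783, difference 1.

227528 22419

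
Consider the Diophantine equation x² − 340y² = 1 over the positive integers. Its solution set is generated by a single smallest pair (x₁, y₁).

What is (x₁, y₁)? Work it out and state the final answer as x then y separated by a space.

285769 15498

√340 = [18; 2,3,1,1,1,…,3,2,36, …], period ℓ=14 (even) → k=13
k=0  a_k=18  p_k/q_k = 18/1
…
k=4  a_k=1  p_k/q_k = 295/16
…
k=8  a_k=1  p_k/q_k = 7265/394
…
k=12  a_k=3  p_k/q_k = 125478/6805
k=13  a_k=2  p_k/q_k = 285769/15498
(x₁, y₁) = (285769, 15498);  285769² − 340·15498² = 1 ✓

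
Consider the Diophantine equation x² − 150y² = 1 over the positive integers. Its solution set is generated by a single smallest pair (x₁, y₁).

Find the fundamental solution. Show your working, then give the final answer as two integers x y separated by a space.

[12; 4,24] for √150; ℓ=2 ⇒ convergent index 1
a_0=12:  p_0=12·1+0=12,  q_0=12·0+1=1
a_1=4:  p_1=4·12+1=49,  q_1=4·1+0=4
(x₁, y₁) = (49, 4);  49² − 150·4² = 1 ✓

49 4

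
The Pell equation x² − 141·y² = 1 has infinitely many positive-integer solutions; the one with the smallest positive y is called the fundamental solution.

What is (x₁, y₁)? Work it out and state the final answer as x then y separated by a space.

√141 = [11; 1,6,1,22, …], period ℓ=4 (even) → k=3
i=0: a=11 ⇒ p=11, q=1
…
i=2: a=6 ⇒ p=83, q=7
i=3: a=1 ⇒ p=95, q=8
→ (95, 8).  Check: 95²=9025, 141·8²=9024, difference 1.

95 8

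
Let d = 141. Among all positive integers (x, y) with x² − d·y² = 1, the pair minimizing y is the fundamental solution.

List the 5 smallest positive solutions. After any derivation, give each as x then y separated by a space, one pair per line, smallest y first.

d=141: √d = [11; 1,6,1,22] (ℓ=4, even), read p_3/q_3
a_0=11:  p_0=11·1+0=11,  q_0=11·0+1=1
…
a_2=6:  p_2=6·12+11=83,  q_2=6·1+1=7
a_3=1:  p_3=1·83+12=95,  q_3=1·7+1=8
fundamental: x₁=95, y₁=8  (since 9025 − 141·64 = 1)
(95+8√141)^2 = 18049 + 1520√141
(95+8√141)^3 = 3429215 + 288792√141
(95+8√141)^4 = 651532801 + 54868960√141
(95+8√141)^5 = 123787802975 + 10424813608√141

95 8
18049 1520
3429215 288792
651532801 54868960
123787802975 10424813608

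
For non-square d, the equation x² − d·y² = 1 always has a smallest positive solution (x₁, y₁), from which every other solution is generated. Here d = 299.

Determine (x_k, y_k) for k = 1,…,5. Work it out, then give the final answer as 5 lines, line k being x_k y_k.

415 24
344449 19920
285892255 16533576
237290227201 13722848160
196950602684575 11389947439224

d=299: √d = [17; 3,2,3,34] (ℓ=4, even), read p_3/q_3
a_0=17:  p_0=17·1+0=17,  q_0=17·0+1=1
a_1=3:  p_1=3·17+1=52,  q_1=3·1+0=3
a_2=2:  p_2=2·52+17=121,  q_2=2·3+1=7
a_3=3:  p_3=3·121+52=415,  q_3=3·7+3=24
(x₁, y₁) = (415, 24);  415² − 299·24² = 1 ✓
(x_2, y_2) = (415·415 + 299·24·24, 415·24 + 24·415) = (344449, 19920)
(x_3, y_3) = (415·344449 + 299·24·19920, 415·19920 + 24·344449) = (285892255, 16533576)
(x_4, y_4) = (415·285892255 + 299·24·16533576, 415·16533576 + 24·285892255) = (237290227201, 13722848160)
(x_5, y_5) = (415·237290227201 + 299·24·13722848160, 415·13722848160 + 24·237290227201) = (196950602684575, 11389947439224)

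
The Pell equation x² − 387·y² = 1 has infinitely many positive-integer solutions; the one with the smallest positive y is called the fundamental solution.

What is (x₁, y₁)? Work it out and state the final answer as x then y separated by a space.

3482 177

√387 = [19; 1,2,19,2,1,38, …], period ℓ=6 (even) → k=5
a_0=19:  p_0=19·1+0=19,  q_0=19·0+1=1
…
a_2=2:  p_2=2·20+19=59,  q_2=2·1+1=3
a_3=19:  p_3=19·59+20=1141,  q_3=19·3+1=58
a_4=2:  p_4=2·1141+59=2341,  q_4=2·58+3=119
a_5=1:  p_5=1·2341+1141=3482,  q_5=1·119+58=177
(x₁, y₁) = (3482, 177);  3482² − 387·177² = 1 ✓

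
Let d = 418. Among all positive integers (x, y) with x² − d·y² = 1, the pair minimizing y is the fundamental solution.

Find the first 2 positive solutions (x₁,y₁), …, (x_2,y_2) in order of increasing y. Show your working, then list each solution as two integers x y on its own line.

d=418: √d = [20; 2,4,20,4,2,40] (ℓ=6, even), read p_5/q_5
k=0  a_k=20  p_k/q_k = 20/1
k=1  a_k=2  p_k/q_k = 41/2
k=2  a_k=4  p_k/q_k = 184/9
k=3  a_k=20  p_k/q_k = 3721/182
k=4  a_k=4  p_k/q_k = 15068/737
k=5  a_k=2  p_k/q_k = 33857/1656
fundamental: x₁=33857, y₁=1656  (since 1146296449 − 418·2742336 = 1)
(33857+1656√418)^2 = 2292592897 + 112134384√418

33857 1656
2292592897 112134384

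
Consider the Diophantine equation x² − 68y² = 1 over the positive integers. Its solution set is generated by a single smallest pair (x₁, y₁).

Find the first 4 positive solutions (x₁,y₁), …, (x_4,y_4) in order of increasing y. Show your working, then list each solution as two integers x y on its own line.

33 4
2177 264
143649 17420
9478657 1149456

√68 = [8; 4,16, …], period ℓ=2 (even) → k=1
step 0: (8, 1)  from 8·(1,0) + (0,1)
step 1: (33, 4)  from 4·(8,1) + (1,0)
(x₁, y₁) = (33, 4);  33² − 68·4² = 1 ✓
n=2: (33,4)∘(33,4) = (33·33+68·4·4, 33·4+4·33) = (2177,264)
n=3: (2177,264)∘(33,4) = (33·2177+68·4·264, 33·264+4·2177) = (143649,17420)
n=4: (143649,17420)∘(33,4) = (33·143649+68·4·17420, 33·17420+4·143649) = (9478657,1149456)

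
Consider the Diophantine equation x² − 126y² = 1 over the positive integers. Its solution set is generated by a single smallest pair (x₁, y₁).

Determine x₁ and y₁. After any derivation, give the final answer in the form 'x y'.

d=126: √d = [11; 4,2,4,22] (ℓ=4, even), read p_3/q_3
step 0: (11, 1)  from 11·(1,0) + (0,1)
step 1: (45, 4)  from 4·(11,1) + (1,0)
step 2: (101, 9)  from 2·(45,4) + (11,1)
step 3: (449, 40)  from 4·(101,9) + (45,4)
fundamental: x₁=449, y₁=40  (since 201601 − 126·1600 = 1)

449 40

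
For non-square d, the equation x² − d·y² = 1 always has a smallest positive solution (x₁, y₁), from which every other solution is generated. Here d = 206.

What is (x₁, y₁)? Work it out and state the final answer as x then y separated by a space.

59535 4148

√206 = [14; 2,1,5,14,5,1,2,28, …], period ℓ=8 (even) → k=7
step 0: (14, 1)  from 14·(1,0) + (0,1)
step 1: (29, 2)  from 2·(14,1) + (1,0)
…
step 3: (244, 17)  from 5·(43,3) + (29,2)
…
step 6: (20998, 1463)  from 1·(17539,1222) + (3459,241)
step 7: (59535, 4148)  from 2·(20998,1463) + (17539,1222)
(x₁, y₁) = (59535, 4148);  59535² − 206·4148² = 1 ✓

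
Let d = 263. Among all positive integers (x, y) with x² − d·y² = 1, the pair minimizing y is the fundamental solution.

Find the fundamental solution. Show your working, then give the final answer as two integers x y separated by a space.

√263 → a₀=16, period (4,1,1,1,1,15,1,1,1,1,4,32); ℓ=12 even so k=11
i=0: a=16 ⇒ p=16, q=1
…
i=4: a=1 ⇒ p=227, q=14
…
i=9: a=1 ⇒ p=18212, q=1123
i=10: a=1 ⇒ p=30229, q=1864
i=11: a=4 ⇒ p=139128, q=8579
(x₁, y₁) = (139128, 8579);  139128² − 263·8579² = 1 ✓

139128 8579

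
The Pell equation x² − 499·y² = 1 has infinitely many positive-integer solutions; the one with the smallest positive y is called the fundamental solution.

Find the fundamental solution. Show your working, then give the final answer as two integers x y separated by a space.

d=499: √d = [22; 2,1,21,1,2,44] (ℓ=6, even), read p_5/q_5
step 0: (22, 1)  from 22·(1,0) + (0,1)
step 1: (45, 2)  from 2·(22,1) + (1,0)
step 2: (67, 3)  from 1·(45,2) + (22,1)
step 3: (1452, 65)  from 21·(67,3) + (45,2)
step 4: (1519, 68)  from 1·(1452,65) + (67,3)
step 5: (4490, 201)  from 2·(1519,68) + (1452,65)
→ (4490, 201).  Check: 4490²=20160100, 499·201²=20160099, difference 1.

4490 201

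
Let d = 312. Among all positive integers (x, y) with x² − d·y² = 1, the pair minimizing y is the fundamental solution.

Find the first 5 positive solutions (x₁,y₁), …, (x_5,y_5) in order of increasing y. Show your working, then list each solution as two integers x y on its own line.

53 3
5617 318
595349 33705
63101377 3572412
6688150613 378641967

√312 = [17; 1,1,1,34, …], period ℓ=4 (even) → k=3
step 0: (17, 1)  from 17·(1,0) + (0,1)
step 1: (18, 1)  from 1·(17,1) + (1,0)
step 2: (35, 2)  from 1·(18,1) + (17,1)
step 3: (53, 3)  from 1·(35,2) + (18,1)
→ (53, 3).  Check: 53²=2809, 312·3²=2808, difference 1.
(53+3√312)^2 = 5617 + 318√312
(53+3√312)^3 = 595349 + 33705√312
(53+3√312)^4 = 63101377 + 3572412√312
(53+3√312)^5 = 6688150613 + 378641967√312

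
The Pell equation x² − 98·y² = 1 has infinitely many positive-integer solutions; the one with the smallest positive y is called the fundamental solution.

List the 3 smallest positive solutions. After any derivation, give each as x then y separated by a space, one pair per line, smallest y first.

99 10
19601 1980
3880899 392030

[9; 1,8,1,18] for √98; ℓ=4 ⇒ convergent index 3
i=0: a=9 ⇒ p=9, q=1
i=1: a=1 ⇒ p=10, q=1
i=2: a=8 ⇒ p=89, q=9
i=3: a=1 ⇒ p=99, q=10
(x₁, y₁) = (99, 10);  99² − 98·10² = 1 ✓
n=2: (99,10)∘(99,10) = (99·99+98·10·10, 99·10+10·99) = (19601,1980)
n=3: (19601,1980)∘(99,10) = (99·19601+98·10·1980, 99·1980+10·19601) = (3880899,392030)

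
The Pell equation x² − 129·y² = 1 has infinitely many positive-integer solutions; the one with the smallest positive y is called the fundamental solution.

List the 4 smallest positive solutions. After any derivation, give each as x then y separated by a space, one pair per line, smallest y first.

16855 1484
568182049 50025640
19153416854935 1686364322916
645661681611676801 56847341275472720

d=129: √d = [11; 2,1,3,1,6,1,3,1,2,22] (ℓ=10, even), read p_9/q_9
a_0=11:  p_0=11·1+0=11,  q_0=11·0+1=1
a_1=2:  p_1=2·11+1=23,  q_1=2·1+0=2
…
a_3=3:  p_3=3·34+23=125,  q_3=3·3+2=11
a_4=1:  p_4=1·125+34=159,  q_4=1·11+3=14
a_5=6:  p_5=6·159+125=1079,  q_5=6·14+11=95
…
a_7=3:  p_7=3·1238+1079=4793,  q_7=3·109+95=422
a_8=1:  p_8=1·4793+1238=6031,  q_8=1·422+109=531
a_9=2:  p_9=2·6031+4793=16855,  q_9=2·531+422=1484
fundamental: x₁=16855, y₁=1484  (since 284091025 − 129·2202256 = 1)
n=2: (16855,1484)∘(16855,1484) = (16855·16855+129·1484·1484, 16855·1484+1484·16855) = (568182049,50025640)
n=3: (568182049,50025640)∘(16855,1484) = (16855·568182049+129·1484·50025640, 16855·50025640+1484·568182049) = (19153416854935,1686364322916)
n=4: (19153416854935,1686364322916)∘(16855,1484) = (16855·19153416854935+129·1484·1686364322916, 16855·1686364322916+1484·19153416854935) = (645661681611676801,56847341275472720)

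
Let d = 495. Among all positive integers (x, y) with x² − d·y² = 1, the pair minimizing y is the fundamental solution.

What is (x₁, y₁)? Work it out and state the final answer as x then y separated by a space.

89 4

d=495: √d = [22; 4,44] (ℓ=2, even), read p_1/q_1
step 0: (22, 1)  from 22·(1,0) + (0,1)
step 1: (89, 4)  from 4·(22,1) + (1,0)
→ (89, 4).  Check: 89²=7921, 495·4²=7920, difference 1.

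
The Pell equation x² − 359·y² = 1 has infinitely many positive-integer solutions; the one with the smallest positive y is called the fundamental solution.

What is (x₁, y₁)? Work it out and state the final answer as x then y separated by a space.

360 19

√359 = [18; 1,17,1,36, …], period ℓ=4 (even) → k=3
a_0=18:  p_0=18·1+0=18,  q_0=18·0+1=1
a_1=1:  p_1=1·18+1=19,  q_1=1·1+0=1
a_2=17:  p_2=17·19+18=341,  q_2=17·1+1=18
a_3=1:  p_3=1·341+19=360,  q_3=1·18+1=19
(x₁, y₁) = (360, 19);  360² − 359·19² = 1 ✓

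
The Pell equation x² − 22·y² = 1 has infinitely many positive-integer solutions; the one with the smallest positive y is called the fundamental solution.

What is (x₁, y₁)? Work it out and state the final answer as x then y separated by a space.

√22 = [4; 1,2,4,2,1,8, …], period ℓ=6 (even) → k=5
a_0=4:  p_0=4·1+0=4,  q_0=4·0+1=1
…
a_3=4:  p_3=4·14+5=61,  q_3=4·3+1=13
a_4=2:  p_4=2·61+14=136,  q_4=2·13+3=29
a_5=1:  p_5=1·136+61=197,  q_5=1·29+13=42
→ (197, 42).  Check: 197²=38809, 22·42²=38808, difference 1.

197 42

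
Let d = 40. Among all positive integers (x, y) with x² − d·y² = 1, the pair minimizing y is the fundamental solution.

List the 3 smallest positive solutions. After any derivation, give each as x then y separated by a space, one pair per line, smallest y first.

19 3
721 114
27379 4329

d=40: √d = [6; 3,12] (ℓ=2, even), read p_1/q_1
k=0  a_k=6  p_k/q_k = 6/1
k=1  a_k=3  p_k/q_k = 19/3
→ (19, 3).  Check: 19²=361, 40·3²=360, difference 1.
n=2: (19,3)∘(19,3) = (19·19+40·3·3, 19·3+3·19) = (721,114)
n=3: (721,114)∘(19,3) = (19·721+40·3·114, 19·114+3·721) = (27379,4329)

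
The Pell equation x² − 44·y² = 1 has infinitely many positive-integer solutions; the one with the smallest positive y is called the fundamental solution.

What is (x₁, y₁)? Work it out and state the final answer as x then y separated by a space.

√44 → a₀=6, period (1,1,1,2,1,1,1,12); ℓ=8 even so k=7
a_0=6:  p_0=6·1+0=6,  q_0=6·0+1=1
…
a_6=1:  p_6=1·73+53=126,  q_6=1·11+8=19
a_7=1:  p_7=1·126+73=199,  q_7=1·19+11=30
fundamental: x₁=199, y₁=30  (since 39601 − 44·900 = 1)

199 30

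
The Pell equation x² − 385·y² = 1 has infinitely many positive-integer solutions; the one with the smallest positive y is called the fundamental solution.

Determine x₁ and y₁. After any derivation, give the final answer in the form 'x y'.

√385 → a₀=19, period (1,1,1,1,1,…,1,1,38); ℓ=16 even so k=15
k=0  a_k=19  p_k/q_k = 19/1
…
k=4  a_k=1  p_k/q_k = 98/5
k=5  a_k=1  p_k/q_k = 157/8
k=6  a_k=3  p_k/q_k = 569/29
k=7  a_k=1  p_k/q_k = 726/37
k=8  a_k=2  p_k/q_k = 2021/103
k=9  a_k=1  p_k/q_k = 2747/140
…
k=14  a_k=1  p_k/q_k = 59551/3035
k=15  a_k=1  p_k/q_k = 95831/4884
→ (95831, 4884).  Check: 95831²=9183580561, 385·4884²=9183580560, difference 1.

95831 4884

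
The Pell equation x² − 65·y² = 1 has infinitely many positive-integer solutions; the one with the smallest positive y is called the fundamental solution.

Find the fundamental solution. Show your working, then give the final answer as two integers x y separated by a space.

129 16

d=65: √d = [8; 16] (ℓ=1, odd), read p_1/q_1
a_0=8:  p_0=8·1+0=8,  q_0=8·0+1=1
a_1=16:  p_1=16·8+1=129,  q_1=16·1+0=16
fundamental: x₁=129, y₁=16  (since 16641 − 65·256 = 1)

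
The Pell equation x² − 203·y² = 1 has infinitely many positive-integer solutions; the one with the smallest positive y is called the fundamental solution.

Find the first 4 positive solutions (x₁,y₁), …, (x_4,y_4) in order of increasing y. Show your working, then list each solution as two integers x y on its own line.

57 4
6497 456
740601 51980
84422017 5925264

d=203: √d = [14; 4,28] (ℓ=2, even), read p_1/q_1
step 0: (14, 1)  from 14·(1,0) + (0,1)
step 1: (57, 4)  from 4·(14,1) + (1,0)
(x₁, y₁) = (57, 4);  57² − 203·4² = 1 ✓
(57+4√203)^2 = 6497 + 456√203
(57+4√203)^3 = 740601 + 51980√203
(57+4√203)^4 = 84422017 + 5925264√203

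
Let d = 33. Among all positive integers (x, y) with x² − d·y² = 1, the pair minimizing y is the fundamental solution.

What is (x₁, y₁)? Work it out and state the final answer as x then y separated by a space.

d=33: √d = [5; 1,2,1,10] (ℓ=4, even), read p_3/q_3
step 0: (5, 1)  from 5·(1,0) + (0,1)
step 1: (6, 1)  from 1·(5,1) + (1,0)
step 2: (17, 3)  from 2·(6,1) + (5,1)
step 3: (23, 4)  from 1·(17,3) + (6,1)
(x₁, y₁) = (23, 4);  23² − 33·4² = 1 ✓

23 4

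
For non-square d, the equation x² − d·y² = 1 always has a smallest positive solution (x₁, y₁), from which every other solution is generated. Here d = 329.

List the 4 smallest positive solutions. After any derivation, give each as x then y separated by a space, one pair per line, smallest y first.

2376415 131016
11294696504449 622696775280
53681772387237964255 2959571914453911384
255140338255224918953587201 14066342182173360946441440

d=329: √d = [18; 7,4,2,1,1,4,1,1,2,4,7,36] (ℓ=12, even), read p_11/q_11
a_0=18:  p_0=18·1+0=18,  q_0=18·0+1=1
a_1=7:  p_1=7·18+1=127,  q_1=7·1+0=7
a_2=4:  p_2=4·127+18=526,  q_2=4·7+1=29
a_3=2:  p_3=2·526+127=1179,  q_3=2·29+7=65
a_4=1:  p_4=1·1179+526=1705,  q_4=1·65+29=94
a_5=1:  p_5=1·1705+1179=2884,  q_5=1·94+65=159
…
a_8=1:  p_8=1·16125+13241=29366,  q_8=1·889+730=1619
…
a_10=4:  p_10=4·74857+29366=328794,  q_10=4·4127+1619=18127
a_11=7:  p_11=7·328794+74857=2376415,  q_11=7·18127+4127=131016
→ (2376415, 131016).  Check: 2376415²=5647348252225, 329·131016²=5647348252224, difference 1.
k=2:  x_2 = 2376415·2376415+329·131016·131016 = 11294696504449,  y_2 = 2376415·131016+131016·2376415 = 622696775280
k=3:  x_3 = 2376415·11294696504449+329·131016·622696775280 = 53681772387237964255,  y_3 = 2376415·622696775280+131016·11294696504449 = 2959571914453911384
k=4:  x_4 = 2376415·53681772387237964255+329·131016·2959571914453911384 = 255140338255224918953587201,  y_4 = 2376415·2959571914453911384+131016·53681772387237964255 = 14066342182173360946441440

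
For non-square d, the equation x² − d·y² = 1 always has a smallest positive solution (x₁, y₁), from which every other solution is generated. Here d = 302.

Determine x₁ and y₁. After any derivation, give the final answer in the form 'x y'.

4276623 246092

[17; 2,1,1,1,4,…,1,2,34] for √302; ℓ=16 ⇒ convergent index 15
a_0=17:  p_0=17·1+0=17,  q_0=17·0+1=1
…
a_2=1:  p_2=1·35+17=52,  q_2=1·2+1=3
…
a_5=4:  p_5=4·139+87=643,  q_5=4·8+5=37
…
a_14=1:  p_14=1·1042237+574956=1617193,  q_14=1·59974+33085=93059
a_15=2:  p_15=2·1617193+1042237=4276623,  q_15=2·93059+59974=246092
→ (4276623, 246092).  Check: 4276623²=18289504284129, 302·246092²=18289504284128, difference 1.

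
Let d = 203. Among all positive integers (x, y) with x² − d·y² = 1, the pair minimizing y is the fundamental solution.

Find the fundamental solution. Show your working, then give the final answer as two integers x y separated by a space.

57 4

√203 → a₀=14, period (4,28); ℓ=2 even so k=1
a_0=14:  p_0=14·1+0=14,  q_0=14·0+1=1
a_1=4:  p_1=4·14+1=57,  q_1=4·1+0=4
→ (57, 4).  Check: 57²=3249, 203·4²=3248, difference 1.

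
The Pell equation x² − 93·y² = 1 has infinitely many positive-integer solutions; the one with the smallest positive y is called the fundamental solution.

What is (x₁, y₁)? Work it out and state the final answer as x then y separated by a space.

√93 = [9; 1,1,1,4,6,4,1,1,1,18, …], period ℓ=10 (even) → k=9
a_0=9:  p_0=9·1+0=9,  q_0=9·0+1=1
a_1=1:  p_1=1·9+1=10,  q_1=1·1+0=1
a_2=1:  p_2=1·10+9=19,  q_2=1·1+1=2
a_3=1:  p_3=1·19+10=29,  q_3=1·2+1=3
a_4=4:  p_4=4·29+19=135,  q_4=4·3+2=14
a_5=6:  p_5=6·135+29=839,  q_5=6·14+3=87
a_6=4:  p_6=4·839+135=3491,  q_6=4·87+14=362
a_7=1:  p_7=1·3491+839=4330,  q_7=1·362+87=449
a_8=1:  p_8=1·4330+3491=7821,  q_8=1·449+362=811
a_9=1:  p_9=1·7821+4330=12151,  q_9=1·811+449=1260
(x₁, y₁) = (12151, 1260);  12151² − 93·1260² = 1 ✓

12151 1260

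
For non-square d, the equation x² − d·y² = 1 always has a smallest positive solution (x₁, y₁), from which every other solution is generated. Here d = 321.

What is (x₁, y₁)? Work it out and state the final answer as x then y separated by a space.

215 12

√321 = [17; 1,10,1,34, …], period ℓ=4 (even) → k=3
i=0: a=17 ⇒ p=17, q=1
i=1: a=1 ⇒ p=18, q=1
i=2: a=10 ⇒ p=197, q=11
i=3: a=1 ⇒ p=215, q=12
fundamental: x₁=215, y₁=12  (since 46225 − 321·144 = 1)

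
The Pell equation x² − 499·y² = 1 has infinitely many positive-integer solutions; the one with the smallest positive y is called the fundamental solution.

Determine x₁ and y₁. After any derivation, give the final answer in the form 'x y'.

4490 201

[22; 2,1,21,1,2,44] for √499; ℓ=6 ⇒ convergent index 5
i=0: a=22 ⇒ p=22, q=1
i=1: a=2 ⇒ p=45, q=2
…
i=3: a=21 ⇒ p=1452, q=65
i=4: a=1 ⇒ p=1519, q=68
i=5: a=2 ⇒ p=4490, q=201
fundamental: x₁=4490, y₁=201  (since 20160100 − 499·40401 = 1)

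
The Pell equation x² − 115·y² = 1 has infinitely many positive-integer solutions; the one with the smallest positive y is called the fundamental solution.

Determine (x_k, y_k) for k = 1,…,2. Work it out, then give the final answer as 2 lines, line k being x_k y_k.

d=115: √d = [10; 1,2,1,1,1,1,1,2,1,20] (ℓ=10, even), read p_9/q_9
k=0  a_k=10  p_k/q_k = 10/1
…
k=2  a_k=2  p_k/q_k = 32/3
…
k=5  a_k=1  p_k/q_k = 118/11
k=6  a_k=1  p_k/q_k = 193/18
…
k=8  a_k=2  p_k/q_k = 815/76
k=9  a_k=1  p_k/q_k = 1126/105
(x₁, y₁) = (1126, 105);  1126² − 115·105² = 1 ✓
k=2:  x_2 = 1126·1126+115·105·105 = 2535751,  y_2 = 1126·105+105·1126 = 236460

1126 105
2535751 236460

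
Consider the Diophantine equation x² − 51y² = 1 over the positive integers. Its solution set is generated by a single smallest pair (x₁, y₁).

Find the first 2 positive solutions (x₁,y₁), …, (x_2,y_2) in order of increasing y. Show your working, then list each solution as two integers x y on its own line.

50 7
4999 700

√51 = [7; 7,14, …], period ℓ=2 (even) → k=1
step 0: (7, 1)  from 7·(1,0) + (0,1)
step 1: (50, 7)  from 7·(7,1) + (1,0)
→ (50, 7).  Check: 50²=2500, 51·7²=2499, difference 1.
k=2:  x_2 = 50·50+51·7·7 = 4999,  y_2 = 50·7+7·50 = 700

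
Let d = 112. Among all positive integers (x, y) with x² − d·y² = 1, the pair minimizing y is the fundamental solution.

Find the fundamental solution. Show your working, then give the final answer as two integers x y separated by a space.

127 12

d=112: √d = [10; 1,1,2,1,1,20] (ℓ=6, even), read p_5/q_5
i=0: a=10 ⇒ p=10, q=1
i=1: a=1 ⇒ p=11, q=1
…
i=3: a=2 ⇒ p=53, q=5
i=4: a=1 ⇒ p=74, q=7
i=5: a=1 ⇒ p=127, q=12
(x₁, y₁) = (127, 12);  127² − 112·12² = 1 ✓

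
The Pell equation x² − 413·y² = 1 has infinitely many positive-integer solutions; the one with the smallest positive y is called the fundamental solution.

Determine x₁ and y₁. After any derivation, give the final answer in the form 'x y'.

113399 5580

√413 → a₀=20, period (3,9,1,4,1,9,3,40); ℓ=8 even so k=7
step 0: (20, 1)  from 20·(1,0) + (0,1)
step 1: (61, 3)  from 3·(20,1) + (1,0)
step 2: (569, 28)  from 9·(61,3) + (20,1)
step 3: (630, 31)  from 1·(569,28) + (61,3)
step 4: (3089, 152)  from 4·(630,31) + (569,28)
step 5: (3719, 183)  from 1·(3089,152) + (630,31)
step 6: (36560, 1799)  from 9·(3719,183) + (3089,152)
step 7: (113399, 5580)  from 3·(36560,1799) + (3719,183)
fundamental: x₁=113399, y₁=5580  (since 12859333201 − 413·31136400 = 1)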